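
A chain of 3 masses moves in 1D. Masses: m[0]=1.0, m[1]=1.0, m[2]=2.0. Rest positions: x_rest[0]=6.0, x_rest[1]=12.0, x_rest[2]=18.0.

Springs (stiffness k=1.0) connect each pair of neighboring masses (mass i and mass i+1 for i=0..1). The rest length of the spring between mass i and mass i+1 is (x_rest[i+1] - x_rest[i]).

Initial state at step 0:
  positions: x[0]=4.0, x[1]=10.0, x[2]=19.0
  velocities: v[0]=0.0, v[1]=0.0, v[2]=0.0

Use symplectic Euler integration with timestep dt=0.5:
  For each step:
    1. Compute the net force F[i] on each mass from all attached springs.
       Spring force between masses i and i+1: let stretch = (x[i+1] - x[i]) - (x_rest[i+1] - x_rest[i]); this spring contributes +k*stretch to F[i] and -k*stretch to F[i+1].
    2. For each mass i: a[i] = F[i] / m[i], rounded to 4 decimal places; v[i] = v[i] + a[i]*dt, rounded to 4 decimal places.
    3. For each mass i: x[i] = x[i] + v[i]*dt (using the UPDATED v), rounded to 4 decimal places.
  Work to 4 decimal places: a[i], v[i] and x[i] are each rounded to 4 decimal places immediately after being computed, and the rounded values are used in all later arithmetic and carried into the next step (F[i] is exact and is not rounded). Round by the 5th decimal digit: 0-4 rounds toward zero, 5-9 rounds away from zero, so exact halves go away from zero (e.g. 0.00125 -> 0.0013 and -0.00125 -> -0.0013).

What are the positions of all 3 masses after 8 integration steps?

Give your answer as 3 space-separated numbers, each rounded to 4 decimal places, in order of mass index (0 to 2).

Answer: 7.6243 11.4826 16.4465

Derivation:
Step 0: x=[4.0000 10.0000 19.0000] v=[0.0000 0.0000 0.0000]
Step 1: x=[4.0000 10.7500 18.6250] v=[0.0000 1.5000 -0.7500]
Step 2: x=[4.1875 11.7813 18.0156] v=[0.3750 2.0625 -1.2188]
Step 3: x=[4.7735 12.4727 17.3769] v=[1.1719 1.3828 -1.2774]
Step 4: x=[5.7843 12.4654 16.8752] v=[2.0215 -0.0147 -1.0035]
Step 5: x=[6.9654 11.8902 16.5722] v=[2.3621 -1.1504 -0.6060]
Step 6: x=[7.8777 11.2543 16.4340] v=[1.8245 -1.2718 -0.2765]
Step 7: x=[8.1341 11.0692 16.3983] v=[0.5128 -0.3703 -0.0714]
Step 8: x=[7.6243 11.4826 16.4465] v=[-1.0197 0.8267 0.0964]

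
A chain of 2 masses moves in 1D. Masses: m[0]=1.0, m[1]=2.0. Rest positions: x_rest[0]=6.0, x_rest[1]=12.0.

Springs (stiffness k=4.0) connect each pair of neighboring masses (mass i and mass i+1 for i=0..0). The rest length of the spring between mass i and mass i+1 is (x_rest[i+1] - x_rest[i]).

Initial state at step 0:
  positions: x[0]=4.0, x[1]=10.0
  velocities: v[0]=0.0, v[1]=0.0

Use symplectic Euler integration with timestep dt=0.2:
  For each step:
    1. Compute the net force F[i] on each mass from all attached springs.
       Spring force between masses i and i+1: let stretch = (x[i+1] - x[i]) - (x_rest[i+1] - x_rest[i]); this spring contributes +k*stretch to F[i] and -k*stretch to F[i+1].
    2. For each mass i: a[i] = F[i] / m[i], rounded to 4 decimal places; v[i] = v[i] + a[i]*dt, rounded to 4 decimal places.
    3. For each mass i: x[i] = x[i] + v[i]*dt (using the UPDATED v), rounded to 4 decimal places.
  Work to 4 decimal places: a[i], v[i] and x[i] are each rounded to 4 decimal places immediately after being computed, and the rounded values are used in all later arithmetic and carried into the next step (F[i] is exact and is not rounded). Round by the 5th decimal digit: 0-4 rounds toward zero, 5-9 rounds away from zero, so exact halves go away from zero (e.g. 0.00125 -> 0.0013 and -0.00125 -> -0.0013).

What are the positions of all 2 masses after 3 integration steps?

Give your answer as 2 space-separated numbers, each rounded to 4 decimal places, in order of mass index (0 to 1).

Answer: 4.0000 10.0000

Derivation:
Step 0: x=[4.0000 10.0000] v=[0.0000 0.0000]
Step 1: x=[4.0000 10.0000] v=[0.0000 0.0000]
Step 2: x=[4.0000 10.0000] v=[0.0000 0.0000]
Step 3: x=[4.0000 10.0000] v=[0.0000 0.0000]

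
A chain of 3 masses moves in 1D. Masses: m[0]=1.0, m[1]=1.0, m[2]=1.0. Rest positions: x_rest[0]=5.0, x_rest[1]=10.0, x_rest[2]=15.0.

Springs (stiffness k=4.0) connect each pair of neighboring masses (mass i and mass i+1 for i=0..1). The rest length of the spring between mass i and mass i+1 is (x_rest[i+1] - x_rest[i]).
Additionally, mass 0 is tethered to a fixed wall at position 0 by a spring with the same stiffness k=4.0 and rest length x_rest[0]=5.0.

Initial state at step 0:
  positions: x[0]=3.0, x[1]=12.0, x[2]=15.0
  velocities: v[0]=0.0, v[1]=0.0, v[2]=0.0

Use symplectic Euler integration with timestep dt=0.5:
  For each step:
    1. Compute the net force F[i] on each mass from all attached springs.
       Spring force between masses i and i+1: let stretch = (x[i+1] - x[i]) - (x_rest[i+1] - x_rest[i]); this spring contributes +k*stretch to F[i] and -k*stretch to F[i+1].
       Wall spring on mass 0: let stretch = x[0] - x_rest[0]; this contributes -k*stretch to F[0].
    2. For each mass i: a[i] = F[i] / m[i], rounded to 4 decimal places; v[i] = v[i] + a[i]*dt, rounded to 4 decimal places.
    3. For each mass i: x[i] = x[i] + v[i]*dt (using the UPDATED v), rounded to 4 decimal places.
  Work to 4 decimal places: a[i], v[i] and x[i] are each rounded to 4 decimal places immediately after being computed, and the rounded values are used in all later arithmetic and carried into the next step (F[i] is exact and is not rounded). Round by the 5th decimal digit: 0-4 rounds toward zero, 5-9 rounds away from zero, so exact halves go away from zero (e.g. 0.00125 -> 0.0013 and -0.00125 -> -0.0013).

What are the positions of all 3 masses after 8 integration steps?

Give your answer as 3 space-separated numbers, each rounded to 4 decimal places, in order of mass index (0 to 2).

Step 0: x=[3.0000 12.0000 15.0000] v=[0.0000 0.0000 0.0000]
Step 1: x=[9.0000 6.0000 17.0000] v=[12.0000 -12.0000 4.0000]
Step 2: x=[3.0000 14.0000 13.0000] v=[-12.0000 16.0000 -8.0000]
Step 3: x=[5.0000 10.0000 15.0000] v=[4.0000 -8.0000 4.0000]
Step 4: x=[7.0000 6.0000 17.0000] v=[4.0000 -8.0000 4.0000]
Step 5: x=[1.0000 14.0000 13.0000] v=[-12.0000 16.0000 -8.0000]
Step 6: x=[7.0000 8.0000 15.0000] v=[12.0000 -12.0000 4.0000]
Step 7: x=[7.0000 8.0000 15.0000] v=[0.0000 0.0000 0.0000]
Step 8: x=[1.0000 14.0000 13.0000] v=[-12.0000 12.0000 -4.0000]

Answer: 1.0000 14.0000 13.0000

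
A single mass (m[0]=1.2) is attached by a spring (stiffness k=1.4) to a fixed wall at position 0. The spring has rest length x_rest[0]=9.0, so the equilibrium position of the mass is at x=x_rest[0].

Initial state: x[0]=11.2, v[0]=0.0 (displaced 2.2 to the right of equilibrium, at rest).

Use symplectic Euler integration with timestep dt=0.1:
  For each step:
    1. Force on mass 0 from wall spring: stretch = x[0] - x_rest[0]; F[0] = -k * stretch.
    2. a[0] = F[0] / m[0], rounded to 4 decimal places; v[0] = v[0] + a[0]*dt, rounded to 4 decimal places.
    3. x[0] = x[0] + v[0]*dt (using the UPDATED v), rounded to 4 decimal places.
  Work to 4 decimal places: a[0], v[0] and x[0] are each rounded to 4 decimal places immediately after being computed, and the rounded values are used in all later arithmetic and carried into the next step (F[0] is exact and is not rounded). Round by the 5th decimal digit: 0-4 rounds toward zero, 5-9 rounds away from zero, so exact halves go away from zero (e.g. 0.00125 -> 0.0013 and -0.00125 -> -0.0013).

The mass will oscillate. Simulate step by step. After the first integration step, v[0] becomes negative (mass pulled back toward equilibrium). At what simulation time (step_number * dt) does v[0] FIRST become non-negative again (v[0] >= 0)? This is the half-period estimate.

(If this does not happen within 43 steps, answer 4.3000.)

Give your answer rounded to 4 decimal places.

Step 0: x=[11.2000] v=[0.0000]
Step 1: x=[11.1743] v=[-0.2567]
Step 2: x=[11.1233] v=[-0.5104]
Step 3: x=[11.0475] v=[-0.7581]
Step 4: x=[10.9478] v=[-0.9970]
Step 5: x=[10.8254] v=[-1.2242]
Step 6: x=[10.6817] v=[-1.4372]
Step 7: x=[10.5184] v=[-1.6334]
Step 8: x=[10.3373] v=[-1.8106]
Step 9: x=[10.1406] v=[-1.9666]
Step 10: x=[9.9306] v=[-2.0997]
Step 11: x=[9.7098] v=[-2.2083]
Step 12: x=[9.4807] v=[-2.2911]
Step 13: x=[9.2460] v=[-2.3472]
Step 14: x=[9.0084] v=[-2.3759]
Step 15: x=[8.7707] v=[-2.3769]
Step 16: x=[8.5357] v=[-2.3502]
Step 17: x=[8.3061] v=[-2.2960]
Step 18: x=[8.0846] v=[-2.2150]
Step 19: x=[7.8738] v=[-2.1082]
Step 20: x=[7.6761] v=[-1.9768]
Step 21: x=[7.4939] v=[-1.8223]
Step 22: x=[7.3292] v=[-1.6466]
Step 23: x=[7.1840] v=[-1.4517]
Step 24: x=[7.0600] v=[-1.2398]
Step 25: x=[6.9587] v=[-1.0135]
Step 26: x=[6.8812] v=[-0.7754]
Step 27: x=[6.8284] v=[-0.5282]
Step 28: x=[6.8009] v=[-0.2749]
Step 29: x=[6.7991] v=[-0.0183]
Step 30: x=[6.8230] v=[0.2385]
First v>=0 after going negative at step 30, time=3.0000

Answer: 3.0000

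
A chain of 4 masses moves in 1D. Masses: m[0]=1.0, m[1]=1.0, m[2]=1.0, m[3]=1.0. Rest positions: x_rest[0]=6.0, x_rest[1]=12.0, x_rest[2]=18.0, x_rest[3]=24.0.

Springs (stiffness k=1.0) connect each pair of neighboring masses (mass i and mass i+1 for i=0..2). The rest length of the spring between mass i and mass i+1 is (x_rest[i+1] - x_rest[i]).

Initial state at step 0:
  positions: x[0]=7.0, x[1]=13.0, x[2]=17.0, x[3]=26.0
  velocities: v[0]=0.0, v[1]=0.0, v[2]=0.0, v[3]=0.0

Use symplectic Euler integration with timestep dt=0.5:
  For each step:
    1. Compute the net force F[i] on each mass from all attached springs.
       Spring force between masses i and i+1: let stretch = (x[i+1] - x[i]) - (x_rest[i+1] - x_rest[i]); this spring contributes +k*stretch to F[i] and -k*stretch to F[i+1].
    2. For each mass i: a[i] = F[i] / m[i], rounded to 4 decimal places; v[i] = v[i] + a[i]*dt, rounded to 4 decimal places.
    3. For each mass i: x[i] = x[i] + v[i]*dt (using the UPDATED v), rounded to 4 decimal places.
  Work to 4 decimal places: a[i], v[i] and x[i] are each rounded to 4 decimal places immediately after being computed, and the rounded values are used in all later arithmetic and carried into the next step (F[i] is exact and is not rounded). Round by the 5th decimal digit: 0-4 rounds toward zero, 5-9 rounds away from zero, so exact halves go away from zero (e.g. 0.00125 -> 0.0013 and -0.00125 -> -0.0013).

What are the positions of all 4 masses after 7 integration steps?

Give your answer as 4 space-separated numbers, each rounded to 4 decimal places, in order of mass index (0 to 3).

Answer: 7.0522 12.9627 17.4945 25.4911

Derivation:
Step 0: x=[7.0000 13.0000 17.0000 26.0000] v=[0.0000 0.0000 0.0000 0.0000]
Step 1: x=[7.0000 12.5000 18.2500 25.2500] v=[0.0000 -1.0000 2.5000 -1.5000]
Step 2: x=[6.8750 12.0625 19.8125 24.2500] v=[-0.2500 -0.8750 3.1250 -2.0000]
Step 3: x=[6.5469 12.2657 20.5469 23.6406] v=[-0.6563 0.4063 1.4688 -1.2188]
Step 4: x=[6.1485 13.1095 19.9844 23.7578] v=[-0.7969 1.6875 -1.1250 0.2344]
Step 5: x=[5.9903 13.9318 18.6465 24.4317] v=[-0.3164 1.6445 -2.6758 1.3477]
Step 6: x=[6.3175 13.9474 17.5762 25.1593] v=[0.6544 0.0311 -2.1406 1.4551]
Step 7: x=[7.0522 12.9627 17.4945 25.4911] v=[1.4694 -1.9695 -0.1635 0.6636]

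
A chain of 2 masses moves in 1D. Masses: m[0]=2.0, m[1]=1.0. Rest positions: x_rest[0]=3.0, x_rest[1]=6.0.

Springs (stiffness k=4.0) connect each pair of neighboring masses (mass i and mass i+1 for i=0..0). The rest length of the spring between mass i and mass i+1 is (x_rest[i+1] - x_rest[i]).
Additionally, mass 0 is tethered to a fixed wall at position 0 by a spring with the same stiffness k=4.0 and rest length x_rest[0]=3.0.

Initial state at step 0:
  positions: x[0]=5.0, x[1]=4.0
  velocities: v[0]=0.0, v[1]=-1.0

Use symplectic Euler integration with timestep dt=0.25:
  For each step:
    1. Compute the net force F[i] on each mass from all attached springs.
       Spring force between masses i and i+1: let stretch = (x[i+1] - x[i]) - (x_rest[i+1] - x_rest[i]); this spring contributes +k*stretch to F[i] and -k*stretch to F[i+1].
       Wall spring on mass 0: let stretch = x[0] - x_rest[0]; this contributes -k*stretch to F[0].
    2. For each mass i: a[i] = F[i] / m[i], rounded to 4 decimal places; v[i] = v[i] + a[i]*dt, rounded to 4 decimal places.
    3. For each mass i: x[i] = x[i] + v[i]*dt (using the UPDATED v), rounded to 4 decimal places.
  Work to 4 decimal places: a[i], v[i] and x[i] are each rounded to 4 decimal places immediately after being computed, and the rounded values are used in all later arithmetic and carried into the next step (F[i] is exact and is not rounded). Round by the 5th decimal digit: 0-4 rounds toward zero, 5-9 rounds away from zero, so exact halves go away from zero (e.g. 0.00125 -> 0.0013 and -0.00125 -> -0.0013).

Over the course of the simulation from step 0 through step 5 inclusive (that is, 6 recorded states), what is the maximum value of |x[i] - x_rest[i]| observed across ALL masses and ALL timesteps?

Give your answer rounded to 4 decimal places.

Answer: 2.1641

Derivation:
Step 0: x=[5.0000 4.0000] v=[0.0000 -1.0000]
Step 1: x=[4.2500 4.7500] v=[-3.0000 3.0000]
Step 2: x=[3.0313 6.1250] v=[-4.8750 5.5000]
Step 3: x=[1.8204 7.4766] v=[-4.8438 5.4063]
Step 4: x=[1.0889 8.1641] v=[-2.9259 2.7501]
Step 5: x=[1.1057 7.8328] v=[0.0673 -1.3251]
Max displacement = 2.1641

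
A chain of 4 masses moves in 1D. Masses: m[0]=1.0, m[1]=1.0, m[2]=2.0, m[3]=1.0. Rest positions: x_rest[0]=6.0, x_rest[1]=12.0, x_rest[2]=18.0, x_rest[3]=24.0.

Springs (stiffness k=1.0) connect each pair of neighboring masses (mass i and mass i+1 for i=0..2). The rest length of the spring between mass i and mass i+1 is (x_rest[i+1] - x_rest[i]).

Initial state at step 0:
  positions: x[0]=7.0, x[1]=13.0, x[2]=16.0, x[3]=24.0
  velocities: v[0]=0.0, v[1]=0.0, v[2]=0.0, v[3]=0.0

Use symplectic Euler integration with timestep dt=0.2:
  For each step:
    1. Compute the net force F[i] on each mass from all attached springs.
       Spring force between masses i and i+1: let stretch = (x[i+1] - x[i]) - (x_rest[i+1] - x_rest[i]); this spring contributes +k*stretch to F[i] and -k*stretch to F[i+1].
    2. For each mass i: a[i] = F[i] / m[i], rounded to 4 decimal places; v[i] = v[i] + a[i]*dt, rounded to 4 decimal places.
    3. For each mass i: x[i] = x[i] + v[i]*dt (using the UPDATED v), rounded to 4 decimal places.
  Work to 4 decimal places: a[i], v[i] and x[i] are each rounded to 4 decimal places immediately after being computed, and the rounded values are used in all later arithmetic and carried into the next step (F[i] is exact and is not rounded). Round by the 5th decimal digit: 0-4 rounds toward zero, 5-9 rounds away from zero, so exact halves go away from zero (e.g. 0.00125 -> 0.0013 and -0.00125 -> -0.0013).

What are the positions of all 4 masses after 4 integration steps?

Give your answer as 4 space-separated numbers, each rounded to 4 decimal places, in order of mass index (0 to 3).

Step 0: x=[7.0000 13.0000 16.0000 24.0000] v=[0.0000 0.0000 0.0000 0.0000]
Step 1: x=[7.0000 12.8800 16.1000 23.9200] v=[0.0000 -0.6000 0.5000 -0.4000]
Step 2: x=[6.9952 12.6536 16.2920 23.7672] v=[-0.0240 -1.1320 0.9600 -0.7640]
Step 3: x=[6.9767 12.3464 16.5607 23.5554] v=[-0.0923 -1.5360 1.3437 -1.0590]
Step 4: x=[6.9330 11.9930 16.8850 23.3038] v=[-0.2184 -1.7671 1.6217 -1.2579]

Answer: 6.9330 11.9930 16.8850 23.3038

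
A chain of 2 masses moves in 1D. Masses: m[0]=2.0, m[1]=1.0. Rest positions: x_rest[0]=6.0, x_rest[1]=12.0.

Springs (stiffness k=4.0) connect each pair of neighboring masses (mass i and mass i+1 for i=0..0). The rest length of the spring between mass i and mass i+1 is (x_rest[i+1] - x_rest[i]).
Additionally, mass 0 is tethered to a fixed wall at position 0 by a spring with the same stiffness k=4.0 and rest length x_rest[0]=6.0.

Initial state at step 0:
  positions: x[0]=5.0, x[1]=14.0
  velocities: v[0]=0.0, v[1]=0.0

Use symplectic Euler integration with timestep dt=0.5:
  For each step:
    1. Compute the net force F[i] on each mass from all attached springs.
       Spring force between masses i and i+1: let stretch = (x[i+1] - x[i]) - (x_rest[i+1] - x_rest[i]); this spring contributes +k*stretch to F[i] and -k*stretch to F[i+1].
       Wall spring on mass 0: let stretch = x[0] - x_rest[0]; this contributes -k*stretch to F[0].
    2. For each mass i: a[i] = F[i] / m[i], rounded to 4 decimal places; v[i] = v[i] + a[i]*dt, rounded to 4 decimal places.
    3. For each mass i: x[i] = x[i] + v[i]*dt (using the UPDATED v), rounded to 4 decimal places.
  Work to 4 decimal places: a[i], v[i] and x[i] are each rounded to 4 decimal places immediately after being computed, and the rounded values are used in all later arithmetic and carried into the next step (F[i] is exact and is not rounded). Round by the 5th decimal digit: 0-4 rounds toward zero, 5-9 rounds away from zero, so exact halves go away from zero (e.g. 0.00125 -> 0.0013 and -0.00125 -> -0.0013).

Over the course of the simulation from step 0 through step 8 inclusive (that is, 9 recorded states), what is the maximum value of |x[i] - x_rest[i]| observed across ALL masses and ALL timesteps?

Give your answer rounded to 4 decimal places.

Answer: 2.5000

Derivation:
Step 0: x=[5.0000 14.0000] v=[0.0000 0.0000]
Step 1: x=[7.0000 11.0000] v=[4.0000 -6.0000]
Step 2: x=[7.5000 10.0000] v=[1.0000 -2.0000]
Step 3: x=[5.5000 12.5000] v=[-4.0000 5.0000]
Step 4: x=[4.2500 14.0000] v=[-2.5000 3.0000]
Step 5: x=[5.7500 11.7500] v=[3.0000 -4.5000]
Step 6: x=[7.3750 9.5000] v=[3.2500 -4.5000]
Step 7: x=[6.3750 11.1250] v=[-2.0000 3.2500]
Step 8: x=[4.5625 14.0000] v=[-3.6250 5.7500]
Max displacement = 2.5000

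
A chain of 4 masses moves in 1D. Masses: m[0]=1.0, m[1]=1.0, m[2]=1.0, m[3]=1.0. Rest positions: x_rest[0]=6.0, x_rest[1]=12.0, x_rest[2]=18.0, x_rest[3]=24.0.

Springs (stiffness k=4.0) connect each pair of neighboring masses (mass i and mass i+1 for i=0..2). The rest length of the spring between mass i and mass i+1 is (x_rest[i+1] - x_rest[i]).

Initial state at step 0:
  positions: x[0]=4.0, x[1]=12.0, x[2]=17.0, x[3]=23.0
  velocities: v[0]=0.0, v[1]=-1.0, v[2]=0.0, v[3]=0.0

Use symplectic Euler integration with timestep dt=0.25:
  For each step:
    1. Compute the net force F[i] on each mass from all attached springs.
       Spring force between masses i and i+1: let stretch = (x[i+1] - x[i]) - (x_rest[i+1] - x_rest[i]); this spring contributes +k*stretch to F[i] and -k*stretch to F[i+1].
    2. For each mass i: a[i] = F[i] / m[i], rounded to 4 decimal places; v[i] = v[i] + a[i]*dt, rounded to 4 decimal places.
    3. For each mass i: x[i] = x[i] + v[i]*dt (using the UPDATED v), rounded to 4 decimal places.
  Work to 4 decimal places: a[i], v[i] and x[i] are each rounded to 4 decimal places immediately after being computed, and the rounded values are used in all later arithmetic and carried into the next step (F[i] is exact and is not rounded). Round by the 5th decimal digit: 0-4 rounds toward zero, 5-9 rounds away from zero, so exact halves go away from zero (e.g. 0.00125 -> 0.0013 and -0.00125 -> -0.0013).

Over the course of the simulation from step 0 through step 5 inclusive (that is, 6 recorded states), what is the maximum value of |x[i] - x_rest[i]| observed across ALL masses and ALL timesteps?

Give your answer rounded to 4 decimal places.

Step 0: x=[4.0000 12.0000 17.0000 23.0000] v=[0.0000 -1.0000 0.0000 0.0000]
Step 1: x=[4.5000 11.0000 17.2500 23.0000] v=[2.0000 -4.0000 1.0000 0.0000]
Step 2: x=[5.1250 9.9375 17.3750 23.0625] v=[2.5000 -4.2500 0.5000 0.2500]
Step 3: x=[5.4531 9.5313 17.0625 23.2031] v=[1.3125 -1.6250 -1.2500 0.5625]
Step 4: x=[5.3008 9.9883 16.4024 23.3086] v=[-0.6093 1.8280 -2.6406 0.4219]
Step 5: x=[4.8204 10.8770 15.8653 23.1875] v=[-1.9218 3.5546 -2.1485 -0.4843]
Max displacement = 2.4687

Answer: 2.4687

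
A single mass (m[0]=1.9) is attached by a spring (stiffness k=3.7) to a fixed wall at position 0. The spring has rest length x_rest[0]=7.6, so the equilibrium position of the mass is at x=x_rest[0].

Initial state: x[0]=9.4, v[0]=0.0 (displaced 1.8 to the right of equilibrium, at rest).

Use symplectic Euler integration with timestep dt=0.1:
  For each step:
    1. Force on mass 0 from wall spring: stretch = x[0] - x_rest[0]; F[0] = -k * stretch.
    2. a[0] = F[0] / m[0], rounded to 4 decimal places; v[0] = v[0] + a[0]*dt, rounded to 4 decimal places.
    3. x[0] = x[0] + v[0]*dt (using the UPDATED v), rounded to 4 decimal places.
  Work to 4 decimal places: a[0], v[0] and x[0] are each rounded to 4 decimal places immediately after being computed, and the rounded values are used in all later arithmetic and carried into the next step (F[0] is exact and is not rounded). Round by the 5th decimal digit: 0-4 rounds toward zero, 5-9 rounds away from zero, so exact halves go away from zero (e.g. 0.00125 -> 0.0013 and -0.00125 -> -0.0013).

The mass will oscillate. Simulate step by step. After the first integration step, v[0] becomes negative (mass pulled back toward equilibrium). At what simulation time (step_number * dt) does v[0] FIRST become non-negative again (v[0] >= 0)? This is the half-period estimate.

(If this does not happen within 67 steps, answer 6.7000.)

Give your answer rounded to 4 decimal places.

Answer: 2.3000

Derivation:
Step 0: x=[9.4000] v=[0.0000]
Step 1: x=[9.3650] v=[-0.3505]
Step 2: x=[9.2956] v=[-0.6942]
Step 3: x=[9.1932] v=[-1.0244]
Step 4: x=[9.0597] v=[-1.3347]
Step 5: x=[8.8978] v=[-1.6190]
Step 6: x=[8.7106] v=[-1.8717]
Step 7: x=[8.5018] v=[-2.0880]
Step 8: x=[8.2754] v=[-2.2636]
Step 9: x=[8.0359] v=[-2.3951]
Step 10: x=[7.7879] v=[-2.4800]
Step 11: x=[7.5362] v=[-2.5166]
Step 12: x=[7.2858] v=[-2.5042]
Step 13: x=[7.0415] v=[-2.4430]
Step 14: x=[6.8081] v=[-2.3342]
Step 15: x=[6.5901] v=[-2.1800]
Step 16: x=[6.3918] v=[-1.9833]
Step 17: x=[6.2170] v=[-1.7480]
Step 18: x=[6.0691] v=[-1.4787]
Step 19: x=[5.9510] v=[-1.1806]
Step 20: x=[5.8651] v=[-0.8595]
Step 21: x=[5.8129] v=[-0.5217]
Step 22: x=[5.7955] v=[-0.1737]
Step 23: x=[5.8133] v=[0.1777]
First v>=0 after going negative at step 23, time=2.3000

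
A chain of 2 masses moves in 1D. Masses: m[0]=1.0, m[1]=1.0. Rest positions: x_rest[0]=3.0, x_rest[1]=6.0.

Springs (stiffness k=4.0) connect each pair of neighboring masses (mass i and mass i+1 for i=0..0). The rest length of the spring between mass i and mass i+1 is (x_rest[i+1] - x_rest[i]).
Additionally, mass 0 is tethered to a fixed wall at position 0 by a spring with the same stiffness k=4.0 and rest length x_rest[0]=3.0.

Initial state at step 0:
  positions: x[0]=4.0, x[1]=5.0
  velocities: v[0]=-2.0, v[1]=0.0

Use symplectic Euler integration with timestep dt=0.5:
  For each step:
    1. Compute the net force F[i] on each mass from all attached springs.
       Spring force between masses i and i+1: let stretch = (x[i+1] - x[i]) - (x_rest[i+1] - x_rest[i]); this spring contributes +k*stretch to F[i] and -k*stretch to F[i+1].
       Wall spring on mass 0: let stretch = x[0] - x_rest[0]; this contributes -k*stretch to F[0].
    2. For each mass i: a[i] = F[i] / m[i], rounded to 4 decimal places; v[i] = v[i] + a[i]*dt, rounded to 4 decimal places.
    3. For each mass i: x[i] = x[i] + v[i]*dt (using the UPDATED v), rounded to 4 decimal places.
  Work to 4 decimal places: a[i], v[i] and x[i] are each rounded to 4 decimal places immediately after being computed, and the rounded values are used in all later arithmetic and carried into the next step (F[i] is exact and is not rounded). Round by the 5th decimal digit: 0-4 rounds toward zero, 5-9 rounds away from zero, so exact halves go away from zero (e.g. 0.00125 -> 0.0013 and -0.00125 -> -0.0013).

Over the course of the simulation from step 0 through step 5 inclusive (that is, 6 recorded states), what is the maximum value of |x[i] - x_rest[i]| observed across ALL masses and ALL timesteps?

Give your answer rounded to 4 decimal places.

Answer: 3.0000

Derivation:
Step 0: x=[4.0000 5.0000] v=[-2.0000 0.0000]
Step 1: x=[0.0000 7.0000] v=[-8.0000 4.0000]
Step 2: x=[3.0000 5.0000] v=[6.0000 -4.0000]
Step 3: x=[5.0000 4.0000] v=[4.0000 -2.0000]
Step 4: x=[1.0000 7.0000] v=[-8.0000 6.0000]
Step 5: x=[2.0000 7.0000] v=[2.0000 0.0000]
Max displacement = 3.0000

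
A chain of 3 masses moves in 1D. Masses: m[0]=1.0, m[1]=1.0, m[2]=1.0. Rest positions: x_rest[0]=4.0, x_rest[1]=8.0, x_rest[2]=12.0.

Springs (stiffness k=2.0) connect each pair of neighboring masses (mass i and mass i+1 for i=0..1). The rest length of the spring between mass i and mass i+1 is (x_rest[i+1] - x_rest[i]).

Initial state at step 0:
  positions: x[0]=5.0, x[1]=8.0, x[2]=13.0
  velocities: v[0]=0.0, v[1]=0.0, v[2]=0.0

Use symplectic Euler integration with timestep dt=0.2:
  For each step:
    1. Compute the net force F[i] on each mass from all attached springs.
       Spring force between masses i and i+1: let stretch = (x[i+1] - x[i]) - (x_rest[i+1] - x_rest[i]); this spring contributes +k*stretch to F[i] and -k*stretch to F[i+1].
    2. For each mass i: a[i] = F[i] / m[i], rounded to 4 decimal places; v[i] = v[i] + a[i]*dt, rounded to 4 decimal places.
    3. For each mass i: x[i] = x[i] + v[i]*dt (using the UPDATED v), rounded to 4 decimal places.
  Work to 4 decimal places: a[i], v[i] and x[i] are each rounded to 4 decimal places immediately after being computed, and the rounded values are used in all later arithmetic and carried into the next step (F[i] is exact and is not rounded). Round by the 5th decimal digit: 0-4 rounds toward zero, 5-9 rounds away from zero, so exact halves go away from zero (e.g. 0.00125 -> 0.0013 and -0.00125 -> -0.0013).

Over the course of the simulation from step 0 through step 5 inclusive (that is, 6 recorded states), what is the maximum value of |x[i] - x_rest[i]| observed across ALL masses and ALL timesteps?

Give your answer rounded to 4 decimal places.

Step 0: x=[5.0000 8.0000 13.0000] v=[0.0000 0.0000 0.0000]
Step 1: x=[4.9200 8.1600 12.9200] v=[-0.4000 0.8000 -0.4000]
Step 2: x=[4.7792 8.4416 12.7792] v=[-0.7040 1.4080 -0.7040]
Step 3: x=[4.6114 8.7772 12.6114] v=[-0.8390 1.6781 -0.8390]
Step 4: x=[4.4569 9.0863 12.4569] v=[-0.7727 1.5455 -0.7727]
Step 5: x=[4.3527 9.2947 12.3527] v=[-0.5209 1.0420 -0.5209]
Max displacement = 1.2947

Answer: 1.2947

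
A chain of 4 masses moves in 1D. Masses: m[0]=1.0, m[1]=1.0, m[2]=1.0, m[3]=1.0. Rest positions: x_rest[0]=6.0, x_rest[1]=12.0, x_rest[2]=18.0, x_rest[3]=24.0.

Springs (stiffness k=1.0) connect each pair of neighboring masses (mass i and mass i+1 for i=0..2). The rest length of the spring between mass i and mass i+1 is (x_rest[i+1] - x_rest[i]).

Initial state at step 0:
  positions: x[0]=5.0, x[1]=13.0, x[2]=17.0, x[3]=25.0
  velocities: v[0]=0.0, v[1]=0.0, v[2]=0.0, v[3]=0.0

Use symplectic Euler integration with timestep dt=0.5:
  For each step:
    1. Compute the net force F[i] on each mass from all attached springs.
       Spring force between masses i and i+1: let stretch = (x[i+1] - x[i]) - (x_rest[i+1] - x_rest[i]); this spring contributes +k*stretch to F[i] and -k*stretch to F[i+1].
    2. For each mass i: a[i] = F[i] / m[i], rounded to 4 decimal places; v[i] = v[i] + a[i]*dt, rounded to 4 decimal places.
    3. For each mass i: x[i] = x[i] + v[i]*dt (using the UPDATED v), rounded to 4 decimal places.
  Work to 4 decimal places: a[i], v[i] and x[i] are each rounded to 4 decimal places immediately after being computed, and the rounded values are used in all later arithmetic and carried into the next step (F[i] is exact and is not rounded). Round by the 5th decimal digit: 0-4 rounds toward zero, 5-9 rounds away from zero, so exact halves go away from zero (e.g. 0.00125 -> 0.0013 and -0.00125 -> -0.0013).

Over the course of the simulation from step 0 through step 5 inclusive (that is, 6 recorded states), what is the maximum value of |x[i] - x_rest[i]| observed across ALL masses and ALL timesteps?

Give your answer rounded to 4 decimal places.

Step 0: x=[5.0000 13.0000 17.0000 25.0000] v=[0.0000 0.0000 0.0000 0.0000]
Step 1: x=[5.5000 12.0000 18.0000 24.5000] v=[1.0000 -2.0000 2.0000 -1.0000]
Step 2: x=[6.1250 10.8750 19.1250 23.8750] v=[1.2500 -2.2500 2.2500 -1.2500]
Step 3: x=[6.4375 10.6250 19.3750 23.5625] v=[0.6250 -0.5000 0.5000 -0.6250]
Step 4: x=[6.2969 11.5157 18.4844 23.7032] v=[-0.2813 1.7813 -1.7813 0.2813]
Step 5: x=[5.9610 12.8439 17.1563 24.0392] v=[-0.6719 2.6563 -2.6563 0.6719]
Max displacement = 1.3750

Answer: 1.3750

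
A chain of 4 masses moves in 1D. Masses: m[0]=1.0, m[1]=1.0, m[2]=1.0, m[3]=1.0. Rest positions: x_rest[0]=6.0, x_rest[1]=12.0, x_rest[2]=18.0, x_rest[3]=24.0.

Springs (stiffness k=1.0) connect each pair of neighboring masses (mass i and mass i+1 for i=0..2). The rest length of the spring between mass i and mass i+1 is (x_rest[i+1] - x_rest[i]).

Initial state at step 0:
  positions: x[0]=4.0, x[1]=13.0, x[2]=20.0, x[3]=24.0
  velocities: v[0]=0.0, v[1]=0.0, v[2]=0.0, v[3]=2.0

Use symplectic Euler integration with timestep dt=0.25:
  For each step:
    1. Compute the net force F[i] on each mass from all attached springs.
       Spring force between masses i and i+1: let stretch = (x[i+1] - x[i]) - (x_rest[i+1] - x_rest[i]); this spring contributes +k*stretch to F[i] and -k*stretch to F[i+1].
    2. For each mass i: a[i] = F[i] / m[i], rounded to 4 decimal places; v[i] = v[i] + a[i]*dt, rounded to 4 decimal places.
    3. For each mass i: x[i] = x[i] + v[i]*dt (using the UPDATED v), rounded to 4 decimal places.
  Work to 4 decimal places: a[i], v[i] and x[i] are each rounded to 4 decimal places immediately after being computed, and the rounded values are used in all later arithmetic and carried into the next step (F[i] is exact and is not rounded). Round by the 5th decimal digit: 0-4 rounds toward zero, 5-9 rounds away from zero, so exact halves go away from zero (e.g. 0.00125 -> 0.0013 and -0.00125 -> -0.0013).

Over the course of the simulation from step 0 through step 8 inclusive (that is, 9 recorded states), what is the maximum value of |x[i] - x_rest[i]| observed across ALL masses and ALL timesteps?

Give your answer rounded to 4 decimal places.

Step 0: x=[4.0000 13.0000 20.0000 24.0000] v=[0.0000 0.0000 0.0000 2.0000]
Step 1: x=[4.1875 12.8750 19.8125 24.6250] v=[0.7500 -0.5000 -0.7500 2.5000]
Step 2: x=[4.5430 12.6406 19.4922 25.3242] v=[1.4219 -0.9375 -1.2813 2.7969]
Step 3: x=[5.0296 12.3284 19.1082 26.0339] v=[1.9463 -1.2490 -1.5362 2.8389]
Step 4: x=[5.5974 11.9837 18.7333 26.6858] v=[2.2710 -1.3788 -1.4997 2.6075]
Step 5: x=[6.1893 11.6617 18.4336 27.2157] v=[2.3676 -1.2880 -1.1990 2.1194]
Step 6: x=[6.7482 11.4209 18.2595 27.5717] v=[2.2357 -0.9631 -0.6965 1.4239]
Step 7: x=[7.2242 11.3155 18.2400 27.7207] v=[1.9039 -0.4216 -0.0781 0.5959]
Step 8: x=[7.5809 11.3872 18.3803 27.6521] v=[1.4267 0.2867 0.5610 -0.2743]
Max displacement = 3.7207

Answer: 3.7207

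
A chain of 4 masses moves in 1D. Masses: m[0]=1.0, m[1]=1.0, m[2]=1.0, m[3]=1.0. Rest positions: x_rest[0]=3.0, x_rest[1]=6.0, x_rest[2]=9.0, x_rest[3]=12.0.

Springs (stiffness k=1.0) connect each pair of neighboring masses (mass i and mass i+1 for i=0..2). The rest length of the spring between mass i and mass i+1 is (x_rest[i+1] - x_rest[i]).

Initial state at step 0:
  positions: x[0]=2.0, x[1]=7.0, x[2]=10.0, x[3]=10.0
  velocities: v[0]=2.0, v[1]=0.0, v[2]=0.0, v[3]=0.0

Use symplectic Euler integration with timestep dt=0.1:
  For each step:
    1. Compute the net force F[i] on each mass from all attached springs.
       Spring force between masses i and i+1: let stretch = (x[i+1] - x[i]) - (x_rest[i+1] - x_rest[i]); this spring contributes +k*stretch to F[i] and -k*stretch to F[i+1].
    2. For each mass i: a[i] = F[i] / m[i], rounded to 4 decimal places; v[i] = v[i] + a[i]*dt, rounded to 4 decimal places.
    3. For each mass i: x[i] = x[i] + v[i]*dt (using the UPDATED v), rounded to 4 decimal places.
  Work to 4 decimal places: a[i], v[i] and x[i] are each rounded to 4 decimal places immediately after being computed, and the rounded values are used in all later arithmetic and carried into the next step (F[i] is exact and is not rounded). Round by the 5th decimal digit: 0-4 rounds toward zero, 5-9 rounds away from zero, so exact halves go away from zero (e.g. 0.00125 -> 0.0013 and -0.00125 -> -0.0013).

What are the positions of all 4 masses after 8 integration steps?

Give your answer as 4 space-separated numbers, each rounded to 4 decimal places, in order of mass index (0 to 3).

Answer: 4.0810 6.4951 9.0640 10.9599

Derivation:
Step 0: x=[2.0000 7.0000 10.0000 10.0000] v=[2.0000 0.0000 0.0000 0.0000]
Step 1: x=[2.2200 6.9800 9.9700 10.0300] v=[2.2000 -0.2000 -0.3000 0.3000]
Step 2: x=[2.4576 6.9423 9.9107 10.0894] v=[2.3760 -0.3770 -0.5930 0.5940]
Step 3: x=[2.7101 6.8894 9.8235 10.1770] v=[2.5245 -0.5286 -0.8720 0.8761]
Step 4: x=[2.9743 6.8241 9.7105 10.2911] v=[2.6424 -0.6531 -1.1301 1.1408]
Step 5: x=[3.2470 6.7492 9.5744 10.4294] v=[2.7274 -0.7494 -1.3607 1.3827]
Step 6: x=[3.5248 6.6675 9.4186 10.5891] v=[2.7776 -0.8171 -1.5577 1.5972]
Step 7: x=[3.8040 6.5819 9.2470 10.7671] v=[2.7919 -0.8563 -1.7158 1.7802]
Step 8: x=[4.0810 6.4951 9.0640 10.9599] v=[2.7697 -0.8676 -1.8303 1.9282]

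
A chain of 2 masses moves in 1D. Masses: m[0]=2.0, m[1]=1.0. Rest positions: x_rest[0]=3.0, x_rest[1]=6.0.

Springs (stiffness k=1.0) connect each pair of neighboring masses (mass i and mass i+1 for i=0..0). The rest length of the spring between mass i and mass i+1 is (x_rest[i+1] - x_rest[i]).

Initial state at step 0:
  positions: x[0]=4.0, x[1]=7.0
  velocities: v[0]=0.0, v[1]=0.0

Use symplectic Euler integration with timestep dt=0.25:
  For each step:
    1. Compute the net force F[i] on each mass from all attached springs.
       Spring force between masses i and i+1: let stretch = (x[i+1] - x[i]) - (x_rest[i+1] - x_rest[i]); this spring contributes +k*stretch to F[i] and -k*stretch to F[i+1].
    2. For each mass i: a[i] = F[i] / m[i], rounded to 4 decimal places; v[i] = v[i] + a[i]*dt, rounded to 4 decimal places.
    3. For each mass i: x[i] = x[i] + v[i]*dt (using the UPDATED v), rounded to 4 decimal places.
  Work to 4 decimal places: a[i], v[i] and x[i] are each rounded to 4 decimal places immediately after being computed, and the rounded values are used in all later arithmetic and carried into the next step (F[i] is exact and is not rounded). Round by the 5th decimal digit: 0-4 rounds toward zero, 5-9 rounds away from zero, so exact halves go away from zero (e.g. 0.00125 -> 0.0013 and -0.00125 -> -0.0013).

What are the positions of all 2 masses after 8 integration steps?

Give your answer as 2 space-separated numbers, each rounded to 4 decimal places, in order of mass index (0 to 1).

Step 0: x=[4.0000 7.0000] v=[0.0000 0.0000]
Step 1: x=[4.0000 7.0000] v=[0.0000 0.0000]
Step 2: x=[4.0000 7.0000] v=[0.0000 0.0000]
Step 3: x=[4.0000 7.0000] v=[0.0000 0.0000]
Step 4: x=[4.0000 7.0000] v=[0.0000 0.0000]
Step 5: x=[4.0000 7.0000] v=[0.0000 0.0000]
Step 6: x=[4.0000 7.0000] v=[0.0000 0.0000]
Step 7: x=[4.0000 7.0000] v=[0.0000 0.0000]
Step 8: x=[4.0000 7.0000] v=[0.0000 0.0000]

Answer: 4.0000 7.0000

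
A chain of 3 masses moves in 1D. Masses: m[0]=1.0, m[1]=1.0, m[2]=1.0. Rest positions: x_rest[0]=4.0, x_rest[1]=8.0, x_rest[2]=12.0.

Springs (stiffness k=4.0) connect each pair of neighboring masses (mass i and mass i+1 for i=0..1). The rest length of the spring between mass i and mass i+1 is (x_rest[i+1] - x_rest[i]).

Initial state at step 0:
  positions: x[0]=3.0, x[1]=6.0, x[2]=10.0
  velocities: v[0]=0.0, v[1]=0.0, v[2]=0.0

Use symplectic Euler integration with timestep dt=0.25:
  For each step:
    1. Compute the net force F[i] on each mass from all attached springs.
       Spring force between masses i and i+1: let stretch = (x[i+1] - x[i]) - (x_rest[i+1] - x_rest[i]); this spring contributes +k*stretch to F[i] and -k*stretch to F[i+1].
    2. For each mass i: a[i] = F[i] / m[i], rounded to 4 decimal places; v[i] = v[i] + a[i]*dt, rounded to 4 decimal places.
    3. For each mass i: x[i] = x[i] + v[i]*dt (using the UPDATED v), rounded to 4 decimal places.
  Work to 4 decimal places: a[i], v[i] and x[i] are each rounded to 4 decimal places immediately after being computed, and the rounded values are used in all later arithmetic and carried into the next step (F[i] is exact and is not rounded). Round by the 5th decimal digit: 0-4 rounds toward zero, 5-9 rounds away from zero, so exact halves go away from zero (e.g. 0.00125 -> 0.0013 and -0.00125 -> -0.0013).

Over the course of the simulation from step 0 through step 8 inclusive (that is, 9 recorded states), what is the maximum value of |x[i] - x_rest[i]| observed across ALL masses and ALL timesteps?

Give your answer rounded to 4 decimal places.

Answer: 2.1172

Derivation:
Step 0: x=[3.0000 6.0000 10.0000] v=[0.0000 0.0000 0.0000]
Step 1: x=[2.7500 6.2500 10.0000] v=[-1.0000 1.0000 0.0000]
Step 2: x=[2.3750 6.5625 10.0625] v=[-1.5000 1.2500 0.2500]
Step 3: x=[2.0469 6.7031 10.2500] v=[-1.3125 0.5625 0.7500]
Step 4: x=[1.8828 6.5664 10.5508] v=[-0.6563 -0.5468 1.2031]
Step 5: x=[1.8896 6.2549 10.8555] v=[0.0273 -1.2460 1.2187]
Step 6: x=[1.9878 6.0022 11.0100] v=[0.3926 -1.0107 0.6181]
Step 7: x=[2.0896 5.9979 10.9126] v=[0.4070 -0.0173 -0.3897]
Step 8: x=[2.1684 6.2452 10.5865] v=[0.3153 0.9891 -1.3044]
Max displacement = 2.1172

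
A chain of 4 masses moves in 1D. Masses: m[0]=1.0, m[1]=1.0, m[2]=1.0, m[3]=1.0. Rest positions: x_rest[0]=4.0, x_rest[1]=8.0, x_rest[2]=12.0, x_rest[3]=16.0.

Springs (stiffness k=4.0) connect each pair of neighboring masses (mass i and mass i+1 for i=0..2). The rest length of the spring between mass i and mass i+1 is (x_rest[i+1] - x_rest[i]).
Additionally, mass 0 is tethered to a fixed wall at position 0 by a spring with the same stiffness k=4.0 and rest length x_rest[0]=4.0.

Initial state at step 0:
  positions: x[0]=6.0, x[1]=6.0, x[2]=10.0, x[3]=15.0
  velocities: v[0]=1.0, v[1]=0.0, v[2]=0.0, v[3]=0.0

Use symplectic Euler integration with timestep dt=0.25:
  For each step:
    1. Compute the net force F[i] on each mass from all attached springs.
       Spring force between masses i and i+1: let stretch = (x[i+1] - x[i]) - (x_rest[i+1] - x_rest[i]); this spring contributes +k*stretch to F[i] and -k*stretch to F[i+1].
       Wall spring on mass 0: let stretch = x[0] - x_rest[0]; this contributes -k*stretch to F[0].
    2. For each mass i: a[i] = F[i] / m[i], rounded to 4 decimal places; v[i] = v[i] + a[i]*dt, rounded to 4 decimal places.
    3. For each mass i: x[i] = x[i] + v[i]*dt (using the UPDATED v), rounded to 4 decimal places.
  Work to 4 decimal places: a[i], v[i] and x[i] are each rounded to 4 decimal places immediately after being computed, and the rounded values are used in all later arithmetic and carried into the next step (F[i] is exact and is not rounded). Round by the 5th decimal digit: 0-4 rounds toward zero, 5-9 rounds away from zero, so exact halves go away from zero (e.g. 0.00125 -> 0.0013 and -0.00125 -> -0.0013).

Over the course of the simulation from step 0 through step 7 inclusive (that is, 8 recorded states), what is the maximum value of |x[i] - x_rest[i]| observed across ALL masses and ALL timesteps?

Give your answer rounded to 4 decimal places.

Step 0: x=[6.0000 6.0000 10.0000 15.0000] v=[1.0000 0.0000 0.0000 0.0000]
Step 1: x=[4.7500 7.0000 10.2500 14.7500] v=[-5.0000 4.0000 1.0000 -1.0000]
Step 2: x=[2.8750 8.2500 10.8125 14.3750] v=[-7.5000 5.0000 2.2500 -1.5000]
Step 3: x=[1.6250 8.7969 11.6250 14.1094] v=[-5.0000 2.1875 3.2500 -1.0625]
Step 4: x=[1.7617 8.2578 12.3516 14.2227] v=[0.5469 -2.1563 2.9063 0.4531]
Step 5: x=[3.0820 7.1182 12.5225 14.8682] v=[5.2813 -4.5586 0.6836 2.5820]
Step 6: x=[4.6409 6.3206 11.9288 15.9273] v=[6.2355 -3.1905 -2.3750 4.2363]
Step 7: x=[5.4595 6.5051 10.9326 16.9868] v=[3.2743 0.7380 -3.9847 4.2378]
Max displacement = 2.3750

Answer: 2.3750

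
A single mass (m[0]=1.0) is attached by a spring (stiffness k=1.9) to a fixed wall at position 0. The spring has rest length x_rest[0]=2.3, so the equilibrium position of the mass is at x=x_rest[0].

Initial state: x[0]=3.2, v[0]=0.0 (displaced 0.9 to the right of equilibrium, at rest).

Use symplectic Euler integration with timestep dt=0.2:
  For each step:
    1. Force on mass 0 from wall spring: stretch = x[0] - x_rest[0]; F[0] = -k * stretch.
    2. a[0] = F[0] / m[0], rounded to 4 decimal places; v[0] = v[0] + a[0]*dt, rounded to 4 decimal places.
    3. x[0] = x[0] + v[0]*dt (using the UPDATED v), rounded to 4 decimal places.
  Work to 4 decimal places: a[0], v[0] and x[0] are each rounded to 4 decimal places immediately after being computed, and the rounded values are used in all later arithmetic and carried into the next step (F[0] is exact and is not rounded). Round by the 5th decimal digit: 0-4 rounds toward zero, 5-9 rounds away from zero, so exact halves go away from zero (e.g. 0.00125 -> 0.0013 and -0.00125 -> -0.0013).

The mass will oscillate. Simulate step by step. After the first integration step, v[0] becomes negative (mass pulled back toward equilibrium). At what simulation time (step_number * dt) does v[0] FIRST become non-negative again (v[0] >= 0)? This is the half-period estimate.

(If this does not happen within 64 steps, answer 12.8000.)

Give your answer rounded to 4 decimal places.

Step 0: x=[3.2000] v=[0.0000]
Step 1: x=[3.1316] v=[-0.3420]
Step 2: x=[3.0000] v=[-0.6580]
Step 3: x=[2.8152] v=[-0.9240]
Step 4: x=[2.5912] v=[-1.1198]
Step 5: x=[2.3451] v=[-1.2305]
Step 6: x=[2.0956] v=[-1.2476]
Step 7: x=[1.8616] v=[-1.1699]
Step 8: x=[1.6609] v=[-1.0033]
Step 9: x=[1.5088] v=[-0.7604]
Step 10: x=[1.4169] v=[-0.4597]
Step 11: x=[1.3921] v=[-0.1241]
Step 12: x=[1.4363] v=[0.2209]
First v>=0 after going negative at step 12, time=2.4000

Answer: 2.4000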